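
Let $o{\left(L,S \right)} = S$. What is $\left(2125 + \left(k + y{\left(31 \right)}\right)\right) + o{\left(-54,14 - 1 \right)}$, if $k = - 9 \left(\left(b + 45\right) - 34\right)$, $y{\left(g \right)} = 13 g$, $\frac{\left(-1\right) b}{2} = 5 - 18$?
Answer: $2208$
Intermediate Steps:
$b = 26$ ($b = - 2 \left(5 - 18\right) = \left(-2\right) \left(-13\right) = 26$)
$k = -333$ ($k = - 9 \left(\left(26 + 45\right) - 34\right) = - 9 \left(71 - 34\right) = \left(-9\right) 37 = -333$)
$\left(2125 + \left(k + y{\left(31 \right)}\right)\right) + o{\left(-54,14 - 1 \right)} = \left(2125 + \left(-333 + 13 \cdot 31\right)\right) + \left(14 - 1\right) = \left(2125 + \left(-333 + 403\right)\right) + 13 = \left(2125 + 70\right) + 13 = 2195 + 13 = 2208$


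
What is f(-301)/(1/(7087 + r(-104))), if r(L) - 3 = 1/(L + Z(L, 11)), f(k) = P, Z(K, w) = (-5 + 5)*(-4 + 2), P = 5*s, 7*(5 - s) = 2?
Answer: 17380605/104 ≈ 1.6712e+5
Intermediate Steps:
s = 33/7 (s = 5 - ⅐*2 = 5 - 2/7 = 33/7 ≈ 4.7143)
P = 165/7 (P = 5*(33/7) = 165/7 ≈ 23.571)
Z(K, w) = 0 (Z(K, w) = 0*(-2) = 0)
f(k) = 165/7
r(L) = 3 + 1/L (r(L) = 3 + 1/(L + 0) = 3 + 1/L)
f(-301)/(1/(7087 + r(-104))) = 165/(7*(1/(7087 + (3 + 1/(-104))))) = 165/(7*(1/(7087 + (3 - 1/104)))) = 165/(7*(1/(7087 + 311/104))) = 165/(7*(1/(737359/104))) = 165/(7*(104/737359)) = (165/7)*(737359/104) = 17380605/104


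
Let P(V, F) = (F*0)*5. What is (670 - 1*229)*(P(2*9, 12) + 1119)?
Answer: 493479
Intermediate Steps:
P(V, F) = 0 (P(V, F) = 0*5 = 0)
(670 - 1*229)*(P(2*9, 12) + 1119) = (670 - 1*229)*(0 + 1119) = (670 - 229)*1119 = 441*1119 = 493479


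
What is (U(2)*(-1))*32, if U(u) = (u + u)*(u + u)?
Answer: -512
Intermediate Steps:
U(u) = 4*u² (U(u) = (2*u)*(2*u) = 4*u²)
(U(2)*(-1))*32 = ((4*2²)*(-1))*32 = ((4*4)*(-1))*32 = (16*(-1))*32 = -16*32 = -512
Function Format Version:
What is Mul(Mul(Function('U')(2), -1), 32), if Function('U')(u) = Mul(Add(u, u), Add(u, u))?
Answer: -512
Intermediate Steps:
Function('U')(u) = Mul(4, Pow(u, 2)) (Function('U')(u) = Mul(Mul(2, u), Mul(2, u)) = Mul(4, Pow(u, 2)))
Mul(Mul(Function('U')(2), -1), 32) = Mul(Mul(Mul(4, Pow(2, 2)), -1), 32) = Mul(Mul(Mul(4, 4), -1), 32) = Mul(Mul(16, -1), 32) = Mul(-16, 32) = -512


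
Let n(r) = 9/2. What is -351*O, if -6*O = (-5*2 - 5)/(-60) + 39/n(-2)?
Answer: 4173/8 ≈ 521.63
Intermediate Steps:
n(r) = 9/2 (n(r) = 9*(½) = 9/2)
O = -107/72 (O = -((-5*2 - 5)/(-60) + 39/(9/2))/6 = -((-10 - 5)*(-1/60) + 39*(2/9))/6 = -(-15*(-1/60) + 26/3)/6 = -(¼ + 26/3)/6 = -⅙*107/12 = -107/72 ≈ -1.4861)
-351*O = -351*(-107/72) = 4173/8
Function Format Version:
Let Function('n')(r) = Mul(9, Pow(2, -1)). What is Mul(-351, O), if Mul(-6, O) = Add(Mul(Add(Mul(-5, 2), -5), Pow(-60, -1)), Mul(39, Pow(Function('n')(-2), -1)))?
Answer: Rational(4173, 8) ≈ 521.63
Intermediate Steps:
Function('n')(r) = Rational(9, 2) (Function('n')(r) = Mul(9, Rational(1, 2)) = Rational(9, 2))
O = Rational(-107, 72) (O = Mul(Rational(-1, 6), Add(Mul(Add(Mul(-5, 2), -5), Pow(-60, -1)), Mul(39, Pow(Rational(9, 2), -1)))) = Mul(Rational(-1, 6), Add(Mul(Add(-10, -5), Rational(-1, 60)), Mul(39, Rational(2, 9)))) = Mul(Rational(-1, 6), Add(Mul(-15, Rational(-1, 60)), Rational(26, 3))) = Mul(Rational(-1, 6), Add(Rational(1, 4), Rational(26, 3))) = Mul(Rational(-1, 6), Rational(107, 12)) = Rational(-107, 72) ≈ -1.4861)
Mul(-351, O) = Mul(-351, Rational(-107, 72)) = Rational(4173, 8)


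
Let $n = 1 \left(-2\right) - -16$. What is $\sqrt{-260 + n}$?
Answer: $i \sqrt{246} \approx 15.684 i$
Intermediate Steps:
$n = 14$ ($n = -2 + 16 = 14$)
$\sqrt{-260 + n} = \sqrt{-260 + 14} = \sqrt{-246} = i \sqrt{246}$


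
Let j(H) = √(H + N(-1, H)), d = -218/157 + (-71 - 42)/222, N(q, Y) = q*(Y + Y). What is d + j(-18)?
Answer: -66137/34854 + 3*√2 ≈ 2.3451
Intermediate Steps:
N(q, Y) = 2*Y*q (N(q, Y) = q*(2*Y) = 2*Y*q)
d = -66137/34854 (d = -218*1/157 - 113*1/222 = -218/157 - 113/222 = -66137/34854 ≈ -1.8975)
j(H) = √(-H) (j(H) = √(H + 2*H*(-1)) = √(H - 2*H) = √(-H))
d + j(-18) = -66137/34854 + √(-1*(-18)) = -66137/34854 + √18 = -66137/34854 + 3*√2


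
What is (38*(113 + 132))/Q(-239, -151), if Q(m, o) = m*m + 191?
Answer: 4655/28656 ≈ 0.16244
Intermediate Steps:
Q(m, o) = 191 + m² (Q(m, o) = m² + 191 = 191 + m²)
(38*(113 + 132))/Q(-239, -151) = (38*(113 + 132))/(191 + (-239)²) = (38*245)/(191 + 57121) = 9310/57312 = 9310*(1/57312) = 4655/28656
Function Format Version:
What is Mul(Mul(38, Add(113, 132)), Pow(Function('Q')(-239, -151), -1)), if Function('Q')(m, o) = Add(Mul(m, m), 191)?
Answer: Rational(4655, 28656) ≈ 0.16244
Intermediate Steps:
Function('Q')(m, o) = Add(191, Pow(m, 2)) (Function('Q')(m, o) = Add(Pow(m, 2), 191) = Add(191, Pow(m, 2)))
Mul(Mul(38, Add(113, 132)), Pow(Function('Q')(-239, -151), -1)) = Mul(Mul(38, Add(113, 132)), Pow(Add(191, Pow(-239, 2)), -1)) = Mul(Mul(38, 245), Pow(Add(191, 57121), -1)) = Mul(9310, Pow(57312, -1)) = Mul(9310, Rational(1, 57312)) = Rational(4655, 28656)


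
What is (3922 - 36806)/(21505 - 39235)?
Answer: 16442/8865 ≈ 1.8547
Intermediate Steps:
(3922 - 36806)/(21505 - 39235) = -32884/(-17730) = -32884*(-1/17730) = 16442/8865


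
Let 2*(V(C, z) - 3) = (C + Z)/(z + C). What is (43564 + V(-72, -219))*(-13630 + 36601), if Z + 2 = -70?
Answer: 97075974333/97 ≈ 1.0008e+9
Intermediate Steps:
Z = -72 (Z = -2 - 70 = -72)
V(C, z) = 3 + (-72 + C)/(2*(C + z)) (V(C, z) = 3 + ((C - 72)/(z + C))/2 = 3 + ((-72 + C)/(C + z))/2 = 3 + (-72 + C)/(2*(C + z)))
(43564 + V(-72, -219))*(-13630 + 36601) = (43564 + (-36 + 3*(-219) + (7/2)*(-72))/(-72 - 219))*(-13630 + 36601) = (43564 + (-36 - 657 - 252)/(-291))*22971 = (43564 - 1/291*(-945))*22971 = (43564 + 315/97)*22971 = (4226023/97)*22971 = 97075974333/97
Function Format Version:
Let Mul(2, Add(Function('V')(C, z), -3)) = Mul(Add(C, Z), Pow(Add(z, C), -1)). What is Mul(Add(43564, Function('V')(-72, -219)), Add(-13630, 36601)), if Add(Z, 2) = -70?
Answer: Rational(97075974333, 97) ≈ 1.0008e+9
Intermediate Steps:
Z = -72 (Z = Add(-2, -70) = -72)
Function('V')(C, z) = Add(3, Mul(Rational(1, 2), Pow(Add(C, z), -1), Add(-72, C))) (Function('V')(C, z) = Add(3, Mul(Rational(1, 2), Mul(Add(C, -72), Pow(Add(z, C), -1)))) = Add(3, Mul(Rational(1, 2), Mul(Add(-72, C), Pow(Add(C, z), -1)))) = Add(3, Mul(Rational(1, 2), Mul(Pow(Add(C, z), -1), Add(-72, C)))) = Add(3, Mul(Rational(1, 2), Pow(Add(C, z), -1), Add(-72, C))))
Mul(Add(43564, Function('V')(-72, -219)), Add(-13630, 36601)) = Mul(Add(43564, Mul(Pow(Add(-72, -219), -1), Add(-36, Mul(3, -219), Mul(Rational(7, 2), -72)))), Add(-13630, 36601)) = Mul(Add(43564, Mul(Pow(-291, -1), Add(-36, -657, -252))), 22971) = Mul(Add(43564, Mul(Rational(-1, 291), -945)), 22971) = Mul(Add(43564, Rational(315, 97)), 22971) = Mul(Rational(4226023, 97), 22971) = Rational(97075974333, 97)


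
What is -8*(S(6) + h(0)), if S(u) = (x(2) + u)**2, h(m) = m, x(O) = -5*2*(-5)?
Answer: -25088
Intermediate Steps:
x(O) = 50 (x(O) = -10*(-5) = 50)
S(u) = (50 + u)**2
-8*(S(6) + h(0)) = -8*((50 + 6)**2 + 0) = -8*(56**2 + 0) = -8*(3136 + 0) = -8*3136 = -25088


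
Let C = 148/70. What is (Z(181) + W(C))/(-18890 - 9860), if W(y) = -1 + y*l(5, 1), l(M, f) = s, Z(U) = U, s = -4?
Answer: -3002/503125 ≈ -0.0059667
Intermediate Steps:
l(M, f) = -4
C = 74/35 (C = 148*(1/70) = 74/35 ≈ 2.1143)
W(y) = -1 - 4*y (W(y) = -1 + y*(-4) = -1 - 4*y)
(Z(181) + W(C))/(-18890 - 9860) = (181 + (-1 - 4*74/35))/(-18890 - 9860) = (181 + (-1 - 296/35))/(-28750) = (181 - 331/35)*(-1/28750) = (6004/35)*(-1/28750) = -3002/503125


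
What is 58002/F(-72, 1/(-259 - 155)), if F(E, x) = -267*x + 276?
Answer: 8004276/38177 ≈ 209.66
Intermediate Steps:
F(E, x) = 276 - 267*x
58002/F(-72, 1/(-259 - 155)) = 58002/(276 - 267/(-259 - 155)) = 58002/(276 - 267/(-414)) = 58002/(276 - 267*(-1/414)) = 58002/(276 + 89/138) = 58002/(38177/138) = 58002*(138/38177) = 8004276/38177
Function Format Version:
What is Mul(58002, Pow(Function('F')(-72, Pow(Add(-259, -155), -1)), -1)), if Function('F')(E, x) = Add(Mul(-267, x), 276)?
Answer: Rational(8004276, 38177) ≈ 209.66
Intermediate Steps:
Function('F')(E, x) = Add(276, Mul(-267, x))
Mul(58002, Pow(Function('F')(-72, Pow(Add(-259, -155), -1)), -1)) = Mul(58002, Pow(Add(276, Mul(-267, Pow(Add(-259, -155), -1))), -1)) = Mul(58002, Pow(Add(276, Mul(-267, Pow(-414, -1))), -1)) = Mul(58002, Pow(Add(276, Mul(-267, Rational(-1, 414))), -1)) = Mul(58002, Pow(Add(276, Rational(89, 138)), -1)) = Mul(58002, Pow(Rational(38177, 138), -1)) = Mul(58002, Rational(138, 38177)) = Rational(8004276, 38177)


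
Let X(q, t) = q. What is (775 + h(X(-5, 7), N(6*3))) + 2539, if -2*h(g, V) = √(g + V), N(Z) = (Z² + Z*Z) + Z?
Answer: 3314 - √661/2 ≈ 3301.1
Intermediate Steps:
N(Z) = Z + 2*Z² (N(Z) = (Z² + Z²) + Z = 2*Z² + Z = Z + 2*Z²)
h(g, V) = -√(V + g)/2 (h(g, V) = -√(g + V)/2 = -√(V + g)/2)
(775 + h(X(-5, 7), N(6*3))) + 2539 = (775 - √((6*3)*(1 + 2*(6*3)) - 5)/2) + 2539 = (775 - √(18*(1 + 2*18) - 5)/2) + 2539 = (775 - √(18*(1 + 36) - 5)/2) + 2539 = (775 - √(18*37 - 5)/2) + 2539 = (775 - √(666 - 5)/2) + 2539 = (775 - √661/2) + 2539 = 3314 - √661/2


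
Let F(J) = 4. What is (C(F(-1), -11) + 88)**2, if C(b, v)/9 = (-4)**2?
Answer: 53824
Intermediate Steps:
C(b, v) = 144 (C(b, v) = 9*(-4)**2 = 9*16 = 144)
(C(F(-1), -11) + 88)**2 = (144 + 88)**2 = 232**2 = 53824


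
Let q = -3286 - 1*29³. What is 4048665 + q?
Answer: 4020990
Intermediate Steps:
q = -27675 (q = -3286 - 1*24389 = -3286 - 24389 = -27675)
4048665 + q = 4048665 - 27675 = 4020990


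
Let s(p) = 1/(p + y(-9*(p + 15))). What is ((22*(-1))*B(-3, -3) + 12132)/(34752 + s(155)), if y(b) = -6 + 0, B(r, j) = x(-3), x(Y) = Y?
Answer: 1817502/5178049 ≈ 0.35100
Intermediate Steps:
B(r, j) = -3
y(b) = -6
s(p) = 1/(-6 + p) (s(p) = 1/(p - 6) = 1/(-6 + p))
((22*(-1))*B(-3, -3) + 12132)/(34752 + s(155)) = ((22*(-1))*(-3) + 12132)/(34752 + 1/(-6 + 155)) = (-22*(-3) + 12132)/(34752 + 1/149) = (66 + 12132)/(34752 + 1/149) = 12198/(5178049/149) = 12198*(149/5178049) = 1817502/5178049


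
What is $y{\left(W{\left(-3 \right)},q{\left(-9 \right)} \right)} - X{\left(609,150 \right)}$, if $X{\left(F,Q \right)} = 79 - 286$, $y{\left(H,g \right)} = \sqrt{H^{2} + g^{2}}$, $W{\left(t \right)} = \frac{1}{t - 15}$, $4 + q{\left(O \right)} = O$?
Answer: $207 + \frac{\sqrt{54757}}{18} \approx 220.0$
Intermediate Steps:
$q{\left(O \right)} = -4 + O$
$W{\left(t \right)} = \frac{1}{-15 + t}$
$X{\left(F,Q \right)} = -207$
$y{\left(W{\left(-3 \right)},q{\left(-9 \right)} \right)} - X{\left(609,150 \right)} = \sqrt{\left(\frac{1}{-15 - 3}\right)^{2} + \left(-4 - 9\right)^{2}} - -207 = \sqrt{\left(\frac{1}{-18}\right)^{2} + \left(-13\right)^{2}} + 207 = \sqrt{\left(- \frac{1}{18}\right)^{2} + 169} + 207 = \sqrt{\frac{1}{324} + 169} + 207 = \sqrt{\frac{54757}{324}} + 207 = \frac{\sqrt{54757}}{18} + 207 = 207 + \frac{\sqrt{54757}}{18}$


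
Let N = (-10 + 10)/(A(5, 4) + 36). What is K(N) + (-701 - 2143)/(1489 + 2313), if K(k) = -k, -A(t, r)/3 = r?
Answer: -1422/1901 ≈ -0.74803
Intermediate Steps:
A(t, r) = -3*r
N = 0 (N = (-10 + 10)/(-3*4 + 36) = 0/(-12 + 36) = 0/24 = 0*(1/24) = 0)
K(N) + (-701 - 2143)/(1489 + 2313) = -1*0 + (-701 - 2143)/(1489 + 2313) = 0 - 2844/3802 = 0 - 2844*1/3802 = 0 - 1422/1901 = -1422/1901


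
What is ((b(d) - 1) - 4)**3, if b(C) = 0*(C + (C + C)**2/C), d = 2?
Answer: -125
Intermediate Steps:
b(C) = 0 (b(C) = 0*(C + (2*C)**2/C) = 0*(C + (4*C**2)/C) = 0*(C + 4*C) = 0*(5*C) = 0)
((b(d) - 1) - 4)**3 = ((0 - 1) - 4)**3 = (-1 - 4)**3 = (-5)**3 = -125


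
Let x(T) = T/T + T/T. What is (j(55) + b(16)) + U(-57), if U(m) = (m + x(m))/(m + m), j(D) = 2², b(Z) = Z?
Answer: 2335/114 ≈ 20.482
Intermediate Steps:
x(T) = 2 (x(T) = 1 + 1 = 2)
j(D) = 4
U(m) = (2 + m)/(2*m) (U(m) = (m + 2)/(m + m) = (2 + m)/((2*m)) = (2 + m)*(1/(2*m)) = (2 + m)/(2*m))
(j(55) + b(16)) + U(-57) = (4 + 16) + (½)*(2 - 57)/(-57) = 20 + (½)*(-1/57)*(-55) = 20 + 55/114 = 2335/114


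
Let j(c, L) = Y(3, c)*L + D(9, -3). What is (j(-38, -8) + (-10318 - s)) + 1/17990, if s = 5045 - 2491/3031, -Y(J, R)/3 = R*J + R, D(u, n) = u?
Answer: -148012907037/7789670 ≈ -19001.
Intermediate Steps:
Y(J, R) = -3*R - 3*J*R (Y(J, R) = -3*(R*J + R) = -3*(J*R + R) = -3*(R + J*R) = -3*R - 3*J*R)
j(c, L) = 9 - 12*L*c (j(c, L) = (-3*c*(1 + 3))*L + 9 = (-3*c*4)*L + 9 = (-12*c)*L + 9 = -12*L*c + 9 = 9 - 12*L*c)
s = 15288904/3031 (s = 5045 - 2491/3031 = 15288904/3031 ≈ 5044.2)
(j(-38, -8) + (-10318 - s)) + 1/17990 = ((9 - 12*(-8)*(-38)) + (-10318 - 1*15288904/3031)) + 1/17990 = ((9 - 3648) + (-10318 - 15288904/3031)) + 1/17990 = (-3639 - 46562762/3031) + 1/17990 = -57592571/3031 + 1/17990 = -148012907037/7789670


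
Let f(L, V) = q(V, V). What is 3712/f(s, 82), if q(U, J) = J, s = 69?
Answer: 1856/41 ≈ 45.268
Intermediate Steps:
f(L, V) = V
3712/f(s, 82) = 3712/82 = 3712*(1/82) = 1856/41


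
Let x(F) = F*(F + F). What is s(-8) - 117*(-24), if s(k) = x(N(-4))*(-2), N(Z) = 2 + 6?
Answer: 2552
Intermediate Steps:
N(Z) = 8
x(F) = 2*F² (x(F) = F*(2*F) = 2*F²)
s(k) = -256 (s(k) = (2*8²)*(-2) = (2*64)*(-2) = 128*(-2) = -256)
s(-8) - 117*(-24) = -256 - 117*(-24) = -256 + 2808 = 2552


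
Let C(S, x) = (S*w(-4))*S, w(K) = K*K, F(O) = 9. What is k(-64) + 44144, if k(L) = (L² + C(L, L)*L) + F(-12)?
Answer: -4146055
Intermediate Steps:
w(K) = K²
C(S, x) = 16*S² (C(S, x) = (S*(-4)²)*S = (S*16)*S = (16*S)*S = 16*S²)
k(L) = 9 + L² + 16*L³ (k(L) = (L² + (16*L²)*L) + 9 = (L² + 16*L³) + 9 = 9 + L² + 16*L³)
k(-64) + 44144 = (9 + (-64)² + 16*(-64)³) + 44144 = (9 + 4096 + 16*(-262144)) + 44144 = (9 + 4096 - 4194304) + 44144 = -4190199 + 44144 = -4146055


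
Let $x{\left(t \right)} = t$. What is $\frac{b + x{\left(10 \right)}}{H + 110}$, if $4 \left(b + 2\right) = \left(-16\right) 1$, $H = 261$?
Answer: $\frac{4}{371} \approx 0.010782$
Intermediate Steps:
$b = -6$ ($b = -2 + \frac{\left(-16\right) 1}{4} = -2 + \frac{1}{4} \left(-16\right) = -2 - 4 = -6$)
$\frac{b + x{\left(10 \right)}}{H + 110} = \frac{-6 + 10}{261 + 110} = \frac{4}{371}$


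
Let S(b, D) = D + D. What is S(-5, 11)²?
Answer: 484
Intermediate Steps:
S(b, D) = 2*D
S(-5, 11)² = (2*11)² = 22² = 484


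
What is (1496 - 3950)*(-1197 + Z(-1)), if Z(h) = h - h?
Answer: 2937438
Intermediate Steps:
Z(h) = 0
(1496 - 3950)*(-1197 + Z(-1)) = (1496 - 3950)*(-1197 + 0) = -2454*(-1197) = 2937438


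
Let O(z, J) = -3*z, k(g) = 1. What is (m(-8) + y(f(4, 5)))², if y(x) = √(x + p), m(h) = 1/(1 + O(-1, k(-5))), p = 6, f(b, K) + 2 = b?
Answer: 129/16 + √2 ≈ 9.4767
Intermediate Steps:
f(b, K) = -2 + b
m(h) = ¼ (m(h) = 1/(1 - 3*(-1)) = 1/(1 + 3) = 1/4 = ¼)
y(x) = √(6 + x) (y(x) = √(x + 6) = √(6 + x))
(m(-8) + y(f(4, 5)))² = (¼ + √(6 + (-2 + 4)))² = (¼ + √(6 + 2))² = (¼ + √8)² = (¼ + 2*√2)²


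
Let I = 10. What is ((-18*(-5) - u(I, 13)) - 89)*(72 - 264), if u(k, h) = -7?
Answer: -1536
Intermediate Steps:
((-18*(-5) - u(I, 13)) - 89)*(72 - 264) = ((-18*(-5) - 1*(-7)) - 89)*(72 - 264) = ((90 + 7) - 89)*(-192) = (97 - 89)*(-192) = 8*(-192) = -1536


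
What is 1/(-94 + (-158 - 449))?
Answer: -1/701 ≈ -0.0014265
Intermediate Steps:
1/(-94 + (-158 - 449)) = 1/(-94 - 607) = 1/(-701) = -1/701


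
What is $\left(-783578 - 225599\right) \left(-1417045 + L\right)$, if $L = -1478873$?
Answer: $2922493839486$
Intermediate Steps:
$\left(-783578 - 225599\right) \left(-1417045 + L\right) = \left(-783578 - 225599\right) \left(-1417045 - 1478873\right) = \left(-1009177\right) \left(-2895918\right) = 2922493839486$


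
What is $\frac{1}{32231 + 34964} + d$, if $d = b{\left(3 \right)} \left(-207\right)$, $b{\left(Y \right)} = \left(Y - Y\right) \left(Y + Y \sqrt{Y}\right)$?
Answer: $\frac{1}{67195} \approx 1.4882 \cdot 10^{-5}$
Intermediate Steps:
$b{\left(Y \right)} = 0$ ($b{\left(Y \right)} = 0 \left(Y + Y^{\frac{3}{2}}\right) = 0$)
$d = 0$ ($d = 0 \left(-207\right) = 0$)
$\frac{1}{32231 + 34964} + d = \frac{1}{32231 + 34964} + 0 = \frac{1}{67195} + 0 = \frac{1}{67195}$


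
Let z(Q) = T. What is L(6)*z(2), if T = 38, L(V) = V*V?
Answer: 1368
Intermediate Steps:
L(V) = V**2
z(Q) = 38
L(6)*z(2) = 6**2*38 = 36*38 = 1368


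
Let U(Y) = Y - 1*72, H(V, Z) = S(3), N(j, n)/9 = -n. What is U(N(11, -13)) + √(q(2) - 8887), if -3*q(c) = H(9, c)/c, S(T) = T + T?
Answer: 45 + 2*I*√2222 ≈ 45.0 + 94.276*I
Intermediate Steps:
S(T) = 2*T
N(j, n) = -9*n (N(j, n) = 9*(-n) = -9*n)
H(V, Z) = 6 (H(V, Z) = 2*3 = 6)
U(Y) = -72 + Y (U(Y) = Y - 72 = -72 + Y)
q(c) = -2/c
U(N(11, -13)) + √(q(2) - 8887) = (-72 - 9*(-13)) + √(-2/2 - 8887) = (-72 + 117) + √(-2*½ - 8887) = 45 + √(-1 - 8887) = 45 + √(-8888) = 45 + 2*I*√2222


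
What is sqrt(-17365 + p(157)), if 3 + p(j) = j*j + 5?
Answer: sqrt(7286) ≈ 85.358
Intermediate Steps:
p(j) = 2 + j**2 (p(j) = -3 + (j*j + 5) = -3 + (j**2 + 5) = -3 + (5 + j**2) = 2 + j**2)
sqrt(-17365 + p(157)) = sqrt(-17365 + (2 + 157**2)) = sqrt(-17365 + (2 + 24649)) = sqrt(-17365 + 24651) = sqrt(7286)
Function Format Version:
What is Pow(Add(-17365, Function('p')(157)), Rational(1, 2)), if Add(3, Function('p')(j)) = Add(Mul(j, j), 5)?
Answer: Pow(7286, Rational(1, 2)) ≈ 85.358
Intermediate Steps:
Function('p')(j) = Add(2, Pow(j, 2)) (Function('p')(j) = Add(-3, Add(Mul(j, j), 5)) = Add(-3, Add(Pow(j, 2), 5)) = Add(-3, Add(5, Pow(j, 2))) = Add(2, Pow(j, 2)))
Pow(Add(-17365, Function('p')(157)), Rational(1, 2)) = Pow(Add(-17365, Add(2, Pow(157, 2))), Rational(1, 2)) = Pow(Add(-17365, Add(2, 24649)), Rational(1, 2)) = Pow(Add(-17365, 24651), Rational(1, 2)) = Pow(7286, Rational(1, 2))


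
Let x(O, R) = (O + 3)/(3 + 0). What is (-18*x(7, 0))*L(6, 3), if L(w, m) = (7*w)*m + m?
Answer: -7740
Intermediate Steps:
L(w, m) = m + 7*m*w (L(w, m) = 7*m*w + m = m + 7*m*w)
x(O, R) = 1 + O/3 (x(O, R) = (3 + O)/3 = (3 + O)*(1/3) = 1 + O/3)
(-18*x(7, 0))*L(6, 3) = (-18*(1 + (1/3)*7))*(3*(1 + 7*6)) = (-18*(1 + 7/3))*(3*(1 + 42)) = (-18*10/3)*(3*43) = -60*129 = -7740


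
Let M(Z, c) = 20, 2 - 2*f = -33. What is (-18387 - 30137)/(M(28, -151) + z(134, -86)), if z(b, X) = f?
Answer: -97048/75 ≈ -1294.0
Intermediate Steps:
f = 35/2 (f = 1 - ½*(-33) = 1 + 33/2 = 35/2 ≈ 17.500)
z(b, X) = 35/2
(-18387 - 30137)/(M(28, -151) + z(134, -86)) = (-18387 - 30137)/(20 + 35/2) = -48524/75/2 = -48524*2/75 = -97048/75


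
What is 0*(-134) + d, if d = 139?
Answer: 139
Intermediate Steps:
0*(-134) + d = 0*(-134) + 139 = 0 + 139 = 139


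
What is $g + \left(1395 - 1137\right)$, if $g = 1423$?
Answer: $1681$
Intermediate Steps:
$g + \left(1395 - 1137\right) = 1423 + \left(1395 - 1137\right) = 1423 + 258 = 1681$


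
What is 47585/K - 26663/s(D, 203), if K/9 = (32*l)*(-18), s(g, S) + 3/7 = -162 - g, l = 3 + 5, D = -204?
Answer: -2584740929/4022784 ≈ -642.53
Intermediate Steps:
l = 8
s(g, S) = -1137/7 - g (s(g, S) = -3/7 + (-162 - g) = -1137/7 - g)
K = -41472 (K = 9*((32*8)*(-18)) = 9*(256*(-18)) = 9*(-4608) = -41472)
47585/K - 26663/s(D, 203) = 47585/(-41472) - 26663/(-1137/7 - 1*(-204)) = 47585*(-1/41472) - 26663/(-1137/7 + 204) = -47585/41472 - 26663/291/7 = -47585/41472 - 26663*7/291 = -47585/41472 - 186641/291 = -2584740929/4022784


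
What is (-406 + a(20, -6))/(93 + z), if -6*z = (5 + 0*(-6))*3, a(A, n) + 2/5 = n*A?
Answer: -5264/905 ≈ -5.8166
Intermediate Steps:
a(A, n) = -⅖ + A*n (a(A, n) = -⅖ + n*A = -⅖ + A*n)
z = -5/2 (z = -(5 + 0*(-6))*3/6 = -(5 + 0)*3/6 = -5*3/6 = -⅙*15 = -5/2 ≈ -2.5000)
(-406 + a(20, -6))/(93 + z) = (-406 + (-⅖ + 20*(-6)))/(93 - 5/2) = (-406 + (-⅖ - 120))/(181/2) = (-406 - 602/5)*(2/181) = -2632/5*2/181 = -5264/905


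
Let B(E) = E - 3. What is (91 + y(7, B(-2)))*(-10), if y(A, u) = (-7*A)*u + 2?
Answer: -3380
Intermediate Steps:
B(E) = -3 + E
y(A, u) = 2 - 7*A*u (y(A, u) = -7*A*u + 2 = 2 - 7*A*u)
(91 + y(7, B(-2)))*(-10) = (91 + (2 - 7*7*(-3 - 2)))*(-10) = (91 + (2 - 7*7*(-5)))*(-10) = (91 + (2 + 245))*(-10) = (91 + 247)*(-10) = 338*(-10) = -3380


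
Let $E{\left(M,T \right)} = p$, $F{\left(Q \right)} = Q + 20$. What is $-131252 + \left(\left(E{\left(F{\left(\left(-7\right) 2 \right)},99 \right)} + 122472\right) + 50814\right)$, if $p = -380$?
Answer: $41654$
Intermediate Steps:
$F{\left(Q \right)} = 20 + Q$
$E{\left(M,T \right)} = -380$
$-131252 + \left(\left(E{\left(F{\left(\left(-7\right) 2 \right)},99 \right)} + 122472\right) + 50814\right) = -131252 + \left(\left(-380 + 122472\right) + 50814\right) = -131252 + \left(122092 + 50814\right) = -131252 + 172906 = 41654$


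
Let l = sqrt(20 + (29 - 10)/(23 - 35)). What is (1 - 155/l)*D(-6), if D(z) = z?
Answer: -6 + 1860*sqrt(663)/221 ≈ 210.71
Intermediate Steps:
l = sqrt(663)/6 (l = sqrt(20 + 19/(-12)) = sqrt(20 + 19*(-1/12)) = sqrt(20 - 19/12) = sqrt(221/12) = sqrt(663)/6 ≈ 4.2915)
(1 - 155/l)*D(-6) = (1 - 155*2*sqrt(663)/221)*(-6) = (1 - 310*sqrt(663)/221)*(-6) = -6 + 1860*sqrt(663)/221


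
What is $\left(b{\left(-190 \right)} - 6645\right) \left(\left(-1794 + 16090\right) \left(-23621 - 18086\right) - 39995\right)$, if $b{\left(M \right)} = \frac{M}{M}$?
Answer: $3961706025948$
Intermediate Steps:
$b{\left(M \right)} = 1$
$\left(b{\left(-190 \right)} - 6645\right) \left(\left(-1794 + 16090\right) \left(-23621 - 18086\right) - 39995\right) = \left(1 - 6645\right) \left(\left(-1794 + 16090\right) \left(-23621 - 18086\right) - 39995\right) = - 6644 \left(14296 \left(-41707\right) - 39995\right) = - 6644 \left(-596243272 - 39995\right) = \left(-6644\right) \left(-596283267\right) = 3961706025948$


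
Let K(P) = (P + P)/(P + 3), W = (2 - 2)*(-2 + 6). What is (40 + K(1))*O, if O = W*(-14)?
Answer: 0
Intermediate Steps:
W = 0 (W = 0*4 = 0)
K(P) = 2*P/(3 + P) (K(P) = (2*P)/(3 + P) = 2*P/(3 + P))
O = 0 (O = 0*(-14) = 0)
(40 + K(1))*O = (40 + 2*1/(3 + 1))*0 = (40 + 2*1/4)*0 = (40 + 2*1*(1/4))*0 = (40 + 1/2)*0 = (81/2)*0 = 0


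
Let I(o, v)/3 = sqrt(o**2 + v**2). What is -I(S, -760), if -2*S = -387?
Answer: -3*sqrt(2460169)/2 ≈ -2352.7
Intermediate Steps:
S = 387/2 (S = -1/2*(-387) = 387/2 ≈ 193.50)
I(o, v) = 3*sqrt(o**2 + v**2)
-I(S, -760) = -3*sqrt((387/2)**2 + (-760)**2) = -3*sqrt(149769/4 + 577600) = -3*sqrt(2460169/4) = -3*sqrt(2460169)/2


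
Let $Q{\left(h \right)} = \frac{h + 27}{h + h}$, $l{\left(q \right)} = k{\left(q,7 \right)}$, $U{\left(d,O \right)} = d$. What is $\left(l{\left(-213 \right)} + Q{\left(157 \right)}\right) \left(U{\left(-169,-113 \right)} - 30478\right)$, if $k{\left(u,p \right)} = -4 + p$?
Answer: $- \frac{17254261}{157} \approx -1.099 \cdot 10^{5}$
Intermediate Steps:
$l{\left(q \right)} = 3$ ($l{\left(q \right)} = -4 + 7 = 3$)
$Q{\left(h \right)} = \frac{27 + h}{2 h}$
$\left(l{\left(-213 \right)} + Q{\left(157 \right)}\right) \left(U{\left(-169,-113 \right)} - 30478\right) = \left(3 + \frac{27 + 157}{2 \cdot 157}\right) \left(-169 - 30478\right) = \left(3 + \frac{1}{2} \cdot \frac{1}{157} \cdot 184\right) \left(-30647\right) = \left(3 + \frac{92}{157}\right) \left(-30647\right) = \frac{563}{157} \left(-30647\right) = - \frac{17254261}{157}$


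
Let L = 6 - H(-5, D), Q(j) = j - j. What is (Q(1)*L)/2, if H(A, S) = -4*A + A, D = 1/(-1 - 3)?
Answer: 0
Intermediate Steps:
Q(j) = 0
D = -¼ (D = 1/(-4) = -¼ ≈ -0.25000)
H(A, S) = -3*A
L = -9 (L = 6 - (-3)*(-5) = 6 - 1*15 = 6 - 15 = -9)
(Q(1)*L)/2 = (0*(-9))/2 = 0*(½) = 0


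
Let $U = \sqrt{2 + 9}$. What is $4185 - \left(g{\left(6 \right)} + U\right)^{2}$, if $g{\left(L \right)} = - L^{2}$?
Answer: $2878 + 72 \sqrt{11} \approx 3116.8$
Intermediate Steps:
$U = \sqrt{11} \approx 3.3166$
$4185 - \left(g{\left(6 \right)} + U\right)^{2} = 4185 - \left(- 6^{2} + \sqrt{11}\right)^{2} = 4185 - \left(\left(-1\right) 36 + \sqrt{11}\right)^{2} = 4185 - \left(-36 + \sqrt{11}\right)^{2}$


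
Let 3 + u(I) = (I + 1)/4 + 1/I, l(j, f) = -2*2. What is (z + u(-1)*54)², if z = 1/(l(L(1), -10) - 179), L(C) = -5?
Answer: 1562541841/33489 ≈ 46658.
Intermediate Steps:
l(j, f) = -4
u(I) = -11/4 + 1/I + I/4 (u(I) = -3 + ((I + 1)/4 + 1/I) = -3 + ((1 + I)*(¼) + 1/I) = -3 + ((¼ + I/4) + 1/I) = -3 + (¼ + 1/I + I/4) = -11/4 + 1/I + I/4)
z = -1/183 (z = 1/(-4 - 179) = 1/(-183) = -1/183 ≈ -0.0054645)
(z + u(-1)*54)² = (-1/183 + ((¼)*(4 - (-11 - 1))/(-1))*54)² = (-1/183 + ((¼)*(-1)*(4 - 1*(-12)))*54)² = (-1/183 + ((¼)*(-1)*(4 + 12))*54)² = (-1/183 + ((¼)*(-1)*16)*54)² = (-1/183 - 4*54)² = (-1/183 - 216)² = (-39529/183)² = 1562541841/33489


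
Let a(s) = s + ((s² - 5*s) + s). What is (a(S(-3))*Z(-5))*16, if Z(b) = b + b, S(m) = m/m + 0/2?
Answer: 320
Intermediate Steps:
S(m) = 1 (S(m) = 1 + 0*(½) = 1 + 0 = 1)
Z(b) = 2*b
a(s) = s² - 3*s (a(s) = s + (s² - 4*s) = s² - 3*s)
(a(S(-3))*Z(-5))*16 = ((1*(-3 + 1))*(2*(-5)))*16 = ((1*(-2))*(-10))*16 = -2*(-10)*16 = 20*16 = 320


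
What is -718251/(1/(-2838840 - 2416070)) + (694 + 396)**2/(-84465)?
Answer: 63759999313954510/16893 ≈ 3.7743e+12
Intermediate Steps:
-718251/(1/(-2838840 - 2416070)) + (694 + 396)**2/(-84465) = -718251/(1/(-5254910)) + 1090**2*(-1/84465) = -718251/(-1/5254910) + 1188100*(-1/84465) = -718251*(-5254910) - 237620/16893 = 3774344362410 - 237620/16893 = 63759999313954510/16893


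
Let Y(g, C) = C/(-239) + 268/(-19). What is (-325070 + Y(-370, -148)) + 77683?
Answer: -1123445607/4541 ≈ -2.4740e+5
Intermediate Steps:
Y(g, C) = -268/19 - C/239 (Y(g, C) = C*(-1/239) + 268*(-1/19) = -C/239 - 268/19 = -268/19 - C/239)
(-325070 + Y(-370, -148)) + 77683 = (-325070 + (-268/19 - 1/239*(-148))) + 77683 = (-325070 + (-268/19 + 148/239)) + 77683 = (-325070 - 61240/4541) + 77683 = -1476204110/4541 + 77683 = -1123445607/4541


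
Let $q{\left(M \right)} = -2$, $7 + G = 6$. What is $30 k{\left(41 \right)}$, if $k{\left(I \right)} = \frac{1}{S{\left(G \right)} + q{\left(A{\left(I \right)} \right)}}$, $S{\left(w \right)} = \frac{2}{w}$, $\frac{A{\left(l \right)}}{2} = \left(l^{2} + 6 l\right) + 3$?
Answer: $- \frac{15}{2} \approx -7.5$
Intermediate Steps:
$G = -1$ ($G = -7 + 6 = -1$)
$A{\left(l \right)} = 6 + 2 l^{2} + 12 l$ ($A{\left(l \right)} = 2 \left(\left(l^{2} + 6 l\right) + 3\right) = 2 \left(3 + l^{2} + 6 l\right) = 6 + 2 l^{2} + 12 l$)
$k{\left(I \right)} = - \frac{1}{4}$ ($k{\left(I \right)} = \frac{1}{\frac{2}{-1} - 2} = \frac{1}{2 \left(-1\right) - 2} = \frac{1}{-2 - 2} = \frac{1}{-4} = - \frac{1}{4}$)
$30 k{\left(41 \right)} = 30 \left(- \frac{1}{4}\right) = - \frac{15}{2}$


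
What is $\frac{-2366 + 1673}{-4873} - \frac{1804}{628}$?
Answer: $- \frac{189902}{69551} \approx -2.7304$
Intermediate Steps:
$\frac{-2366 + 1673}{-4873} - \frac{1804}{628} = \left(-693\right) \left(- \frac{1}{4873}\right) - \frac{451}{157} = \frac{63}{443} - \frac{451}{157} = - \frac{189902}{69551}$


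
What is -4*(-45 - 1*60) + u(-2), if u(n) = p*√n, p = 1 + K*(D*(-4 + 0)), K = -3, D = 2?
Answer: 420 + 25*I*√2 ≈ 420.0 + 35.355*I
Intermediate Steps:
p = 25 (p = 1 - 6*(-4 + 0) = 1 - 6*(-4) = 1 - 3*(-8) = 1 + 24 = 25)
u(n) = 25*√n
-4*(-45 - 1*60) + u(-2) = -4*(-45 - 1*60) + 25*√(-2) = -4*(-45 - 60) + 25*(I*√2) = -4*(-105) + 25*I*√2 = 420 + 25*I*√2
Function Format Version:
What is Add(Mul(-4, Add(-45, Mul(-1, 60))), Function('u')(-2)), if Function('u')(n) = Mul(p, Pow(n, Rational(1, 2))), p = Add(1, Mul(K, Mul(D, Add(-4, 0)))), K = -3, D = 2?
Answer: Add(420, Mul(25, I, Pow(2, Rational(1, 2)))) ≈ Add(420.00, Mul(35.355, I))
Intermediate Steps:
p = 25 (p = Add(1, Mul(-3, Mul(2, Add(-4, 0)))) = Add(1, Mul(-3, Mul(2, -4))) = Add(1, Mul(-3, -8)) = Add(1, 24) = 25)
Function('u')(n) = Mul(25, Pow(n, Rational(1, 2)))
Add(Mul(-4, Add(-45, Mul(-1, 60))), Function('u')(-2)) = Add(Mul(-4, Add(-45, Mul(-1, 60))), Mul(25, Pow(-2, Rational(1, 2)))) = Add(Mul(-4, Add(-45, -60)), Mul(25, Mul(I, Pow(2, Rational(1, 2))))) = Add(Mul(-4, -105), Mul(25, I, Pow(2, Rational(1, 2)))) = Add(420, Mul(25, I, Pow(2, Rational(1, 2))))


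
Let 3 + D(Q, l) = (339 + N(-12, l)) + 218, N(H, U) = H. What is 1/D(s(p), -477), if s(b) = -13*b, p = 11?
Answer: 1/542 ≈ 0.0018450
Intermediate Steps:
D(Q, l) = 542 (D(Q, l) = -3 + ((339 - 12) + 218) = -3 + (327 + 218) = -3 + 545 = 542)
1/D(s(p), -477) = 1/542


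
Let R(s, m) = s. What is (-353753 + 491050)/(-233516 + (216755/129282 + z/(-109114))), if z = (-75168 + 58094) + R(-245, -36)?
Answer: -484194213922989/823515498534085 ≈ -0.58796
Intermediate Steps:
z = -17319 (z = (-75168 + 58094) - 245 = -17074 - 245 = -17319)
(-353753 + 491050)/(-233516 + (216755/129282 + z/(-109114))) = (-353753 + 491050)/(-233516 + (216755/129282 - 17319/(-109114))) = 137297/(-233516 + (216755*(1/129282) - 17319*(-1/109114))) = 137297/(-233516 + (216755/129282 + 17319/109114)) = 137297/(-233516 + 6472510007/3526619037) = 137297/(-823515498534085/3526619037) = 137297*(-3526619037/823515498534085) = -484194213922989/823515498534085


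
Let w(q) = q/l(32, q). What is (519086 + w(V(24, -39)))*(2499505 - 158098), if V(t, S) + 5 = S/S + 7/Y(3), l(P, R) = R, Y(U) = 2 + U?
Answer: 1215393935409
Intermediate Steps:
V(t, S) = -13/5 (V(t, S) = -5 + (S/S + 7/(2 + 3)) = -5 + (1 + 7/5) = -5 + 12/5 = -13/5)
w(q) = 1 (w(q) = q/q = 1)
(519086 + w(V(24, -39)))*(2499505 - 158098) = (519086 + 1)*(2499505 - 158098) = 519087*2341407 = 1215393935409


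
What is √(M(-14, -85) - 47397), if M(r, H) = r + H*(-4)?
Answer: I*√47071 ≈ 216.96*I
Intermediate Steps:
M(r, H) = r - 4*H
√(M(-14, -85) - 47397) = √((-14 - 4*(-85)) - 47397) = √((-14 + 340) - 47397) = √(326 - 47397) = √(-47071) = I*√47071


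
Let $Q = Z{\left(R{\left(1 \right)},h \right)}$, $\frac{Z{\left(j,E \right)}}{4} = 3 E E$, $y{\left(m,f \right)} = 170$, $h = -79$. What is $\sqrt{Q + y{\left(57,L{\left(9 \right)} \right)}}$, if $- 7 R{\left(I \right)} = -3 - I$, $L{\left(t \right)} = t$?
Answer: $\sqrt{75062} \approx 273.97$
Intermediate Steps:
$R{\left(I \right)} = \frac{3}{7} + \frac{I}{7}$ ($R{\left(I \right)} = - \frac{-3 - I}{7} = \frac{3}{7} + \frac{I}{7}$)
$Z{\left(j,E \right)} = 12 E^{2}$ ($Z{\left(j,E \right)} = 4 \cdot 3 E E = 4 \cdot 3 E^{2} = 12 E^{2}$)
$Q = 74892$ ($Q = 12 \left(-79\right)^{2} = 12 \cdot 6241 = 74892$)
$\sqrt{Q + y{\left(57,L{\left(9 \right)} \right)}} = \sqrt{74892 + 170} = \sqrt{75062}$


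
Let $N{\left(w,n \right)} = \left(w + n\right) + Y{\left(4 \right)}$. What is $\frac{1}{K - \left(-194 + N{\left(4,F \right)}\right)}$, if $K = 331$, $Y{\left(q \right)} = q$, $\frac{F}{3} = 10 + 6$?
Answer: $\frac{1}{469} \approx 0.0021322$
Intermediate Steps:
$F = 48$ ($F = 3 \left(10 + 6\right) = 3 \cdot 16 = 48$)
$N{\left(w,n \right)} = 4 + n + w$ ($N{\left(w,n \right)} = \left(w + n\right) + 4 = \left(n + w\right) + 4 = 4 + n + w$)
$\frac{1}{K - \left(-194 + N{\left(4,F \right)}\right)} = \frac{1}{331 + \left(194 - \left(4 + 48 + 4\right)\right)} = \frac{1}{331 + \left(194 - 56\right)} = \frac{1}{331 + 138} = \frac{1}{469}$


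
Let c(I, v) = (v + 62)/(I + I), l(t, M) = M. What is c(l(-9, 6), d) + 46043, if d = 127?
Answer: 184235/4 ≈ 46059.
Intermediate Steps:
c(I, v) = (62 + v)/(2*I) (c(I, v) = (62 + v)/((2*I)) = (62 + v)*(1/(2*I)) = (62 + v)/(2*I))
c(l(-9, 6), d) + 46043 = (½)*(62 + 127)/6 + 46043 = (½)*(⅙)*189 + 46043 = 63/4 + 46043 = 184235/4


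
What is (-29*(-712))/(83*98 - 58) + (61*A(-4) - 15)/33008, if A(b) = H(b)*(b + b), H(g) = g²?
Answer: 154592659/66643152 ≈ 2.3197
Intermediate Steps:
A(b) = 2*b³ (A(b) = b²*(b + b) = b²*(2*b) = 2*b³)
(-29*(-712))/(83*98 - 58) + (61*A(-4) - 15)/33008 = (-29*(-712))/(83*98 - 58) + (61*(2*(-4)³) - 15)/33008 = 20648/(8134 - 58) + (61*(2*(-64)) - 15)*(1/33008) = 20648/8076 + (61*(-128) - 15)*(1/33008) = 20648*(1/8076) + (-7808 - 15)*(1/33008) = 5162/2019 - 7823*1/33008 = 5162/2019 - 7823/33008 = 154592659/66643152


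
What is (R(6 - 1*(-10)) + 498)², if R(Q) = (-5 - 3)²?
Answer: 315844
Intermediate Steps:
R(Q) = 64 (R(Q) = (-8)² = 64)
(R(6 - 1*(-10)) + 498)² = (64 + 498)² = 562² = 315844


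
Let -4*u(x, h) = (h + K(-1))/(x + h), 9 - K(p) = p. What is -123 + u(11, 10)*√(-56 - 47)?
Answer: -123 - 5*I*√103/21 ≈ -123.0 - 2.4164*I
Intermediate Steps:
K(p) = 9 - p
u(x, h) = -(10 + h)/(4*(h + x)) (u(x, h) = -(h + (9 - 1*(-1)))/(4*(x + h)) = -(h + (9 + 1))/(4*(h + x)) = -(h + 10)/(4*(h + x)) = -(10 + h)/(4*(h + x)))
-123 + u(11, 10)*√(-56 - 47) = -123 + ((-10 - 1*10)/(4*(10 + 11)))*√(-56 - 47) = -123 + ((¼)*(-10 - 10)/21)*√(-103) = -123 + ((¼)*(1/21)*(-20))*(I*√103) = -123 - 5*I*√103/21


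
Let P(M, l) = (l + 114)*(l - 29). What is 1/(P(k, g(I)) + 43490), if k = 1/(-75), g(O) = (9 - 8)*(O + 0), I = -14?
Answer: 1/39190 ≈ 2.5517e-5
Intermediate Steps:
g(O) = O (g(O) = 1*O = O)
k = -1/75 ≈ -0.013333
P(M, l) = (-29 + l)*(114 + l) (P(M, l) = (114 + l)*(-29 + l) = (-29 + l)*(114 + l))
1/(P(k, g(I)) + 43490) = 1/((-3306 + (-14)² + 85*(-14)) + 43490) = 1/((-3306 + 196 - 1190) + 43490) = 1/(-4300 + 43490) = 1/39190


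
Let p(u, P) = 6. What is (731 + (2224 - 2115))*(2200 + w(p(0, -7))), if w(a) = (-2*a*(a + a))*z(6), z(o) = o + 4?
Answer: 638400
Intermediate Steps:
z(o) = 4 + o
w(a) = -40*a**2 (w(a) = (-2*a*(a + a))*(4 + 6) = -2*a*2*a*10 = -4*a**2*10 = -40*a**2)
(731 + (2224 - 2115))*(2200 + w(p(0, -7))) = (731 + (2224 - 2115))*(2200 - 40*6**2) = (731 + 109)*(2200 - 40*36) = 840*(2200 - 1440) = 840*760 = 638400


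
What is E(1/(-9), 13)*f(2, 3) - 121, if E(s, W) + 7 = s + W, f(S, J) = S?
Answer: -983/9 ≈ -109.22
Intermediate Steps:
E(s, W) = -7 + W + s (E(s, W) = -7 + (s + W) = -7 + (W + s) = -7 + W + s)
E(1/(-9), 13)*f(2, 3) - 121 = (-7 + 13 + 1/(-9))*2 - 121 = (-7 + 13 - ⅑)*2 - 121 = (53/9)*2 - 121 = 106/9 - 121 = -983/9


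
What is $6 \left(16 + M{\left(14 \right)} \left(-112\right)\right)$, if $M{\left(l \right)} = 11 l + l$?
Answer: $-112800$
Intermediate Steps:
$M{\left(l \right)} = 12 l$
$6 \left(16 + M{\left(14 \right)} \left(-112\right)\right) = 6 \left(16 + 12 \cdot 14 \left(-112\right)\right) = 6 \left(16 + 168 \left(-112\right)\right) = 6 \left(16 - 18816\right) = 6 \left(-18800\right) = -112800$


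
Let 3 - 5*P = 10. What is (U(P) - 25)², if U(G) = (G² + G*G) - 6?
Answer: 458329/625 ≈ 733.33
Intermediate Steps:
P = -7/5 (P = ⅗ - ⅕*10 = ⅗ - 2 = -7/5 ≈ -1.4000)
U(G) = -6 + 2*G² (U(G) = (G² + G²) - 6 = 2*G² - 6 = -6 + 2*G²)
(U(P) - 25)² = ((-6 + 2*(-7/5)²) - 25)² = ((-6 + 2*(49/25)) - 25)² = ((-6 + 98/25) - 25)² = (-52/25 - 25)² = (-677/25)² = 458329/625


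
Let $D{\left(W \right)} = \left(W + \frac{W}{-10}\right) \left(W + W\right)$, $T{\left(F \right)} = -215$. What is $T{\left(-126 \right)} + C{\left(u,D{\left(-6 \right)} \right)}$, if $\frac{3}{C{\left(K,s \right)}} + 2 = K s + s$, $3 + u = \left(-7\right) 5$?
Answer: $- \frac{2579585}{11998} \approx -215.0$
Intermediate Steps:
$D{\left(W \right)} = \frac{9 W^{2}}{5}$ ($D{\left(W \right)} = \left(W + W \left(- \frac{1}{10}\right)\right) 2 W = \left(W - \frac{W}{10}\right) 2 W = \frac{9 W}{10} \cdot 2 W = \frac{9 W^{2}}{5}$)
$u = -38$ ($u = -3 - 35 = -38$)
$C{\left(K,s \right)} = \frac{3}{-2 + s + K s}$ ($C{\left(K,s \right)} = \frac{3}{-2 + \left(K s + s\right)} = \frac{3}{-2 + \left(s + K s\right)} = \frac{3}{-2 + s + K s}$)
$T{\left(-126 \right)} + C{\left(u,D{\left(-6 \right)} \right)} = -215 + \frac{3}{-2 + \frac{9 \left(-6\right)^{2}}{5} - 38 \frac{9 \left(-6\right)^{2}}{5}} = -215 + \frac{3}{-2 + \frac{9}{5} \cdot 36 - 38 \cdot \frac{9}{5} \cdot 36} = -215 + \frac{3}{-2 + \frac{324}{5} - \frac{12312}{5}} = -215 + \frac{3}{- \frac{11998}{5}} = -215 + 3 \left(- \frac{5}{11998}\right) = -215 - \frac{15}{11998} = - \frac{2579585}{11998}$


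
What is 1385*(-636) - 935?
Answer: -881795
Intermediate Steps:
1385*(-636) - 935 = -880860 - 935 = -881795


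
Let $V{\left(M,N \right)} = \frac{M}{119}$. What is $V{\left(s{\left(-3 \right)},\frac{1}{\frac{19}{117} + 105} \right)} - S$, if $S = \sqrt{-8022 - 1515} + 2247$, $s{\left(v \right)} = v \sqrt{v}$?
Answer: $-2247 - 17 i \sqrt{33} - \frac{3 i \sqrt{3}}{119} \approx -2247.0 - 97.701 i$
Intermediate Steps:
$s{\left(v \right)} = v^{\frac{3}{2}}$
$V{\left(M,N \right)} = \frac{M}{119}$ ($V{\left(M,N \right)} = M \frac{1}{119} = \frac{M}{119}$)
$S = 2247 + 17 i \sqrt{33}$ ($S = \sqrt{-9537} + 2247 = 17 i \sqrt{33} + 2247 = 2247 + 17 i \sqrt{33} \approx 2247.0 + 97.658 i$)
$V{\left(s{\left(-3 \right)},\frac{1}{\frac{19}{117} + 105} \right)} - S = \frac{\left(-3\right)^{\frac{3}{2}}}{119} - \left(2247 + 17 i \sqrt{33}\right) = \frac{\left(-3\right) i \sqrt{3}}{119} - \left(2247 + 17 i \sqrt{33}\right) = - \frac{3 i \sqrt{3}}{119} - \left(2247 + 17 i \sqrt{33}\right) = -2247 - 17 i \sqrt{33} - \frac{3 i \sqrt{3}}{119}$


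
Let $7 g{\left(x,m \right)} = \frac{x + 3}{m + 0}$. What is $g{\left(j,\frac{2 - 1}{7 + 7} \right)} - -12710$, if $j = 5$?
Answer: $12726$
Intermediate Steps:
$g{\left(x,m \right)} = \frac{3 + x}{7 m}$ ($g{\left(x,m \right)} = \frac{\left(x + 3\right) \frac{1}{m + 0}}{7} = \frac{\left(3 + x\right) \frac{1}{m}}{7} = \frac{\frac{1}{m} \left(3 + x\right)}{7} = \frac{3 + x}{7 m}$)
$g{\left(j,\frac{2 - 1}{7 + 7} \right)} - -12710 = \frac{3 + 5}{7 \frac{2 - 1}{7 + 7}} - -12710 = \frac{1}{7} \frac{1}{1 \cdot \frac{1}{14}} \cdot 8 + 12710 = \frac{1}{7} \frac{1}{\frac{1}{14}} \cdot 8 + 12710 = \frac{1}{7} \cdot 14 \cdot 8 + 12710 = 16 + 12710 = 12726$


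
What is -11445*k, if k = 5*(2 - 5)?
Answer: 171675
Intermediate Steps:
k = -15 (k = 5*(-3) = -15)
-11445*k = -11445*(-15) = 171675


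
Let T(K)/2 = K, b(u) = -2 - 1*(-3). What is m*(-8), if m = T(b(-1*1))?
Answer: -16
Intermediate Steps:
b(u) = 1 (b(u) = -2 + 3 = 1)
T(K) = 2*K
m = 2 (m = 2*1 = 2)
m*(-8) = 2*(-8) = -16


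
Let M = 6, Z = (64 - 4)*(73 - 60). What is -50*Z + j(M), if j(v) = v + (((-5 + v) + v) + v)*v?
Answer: -38916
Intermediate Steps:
Z = 780 (Z = 60*13 = 780)
j(v) = v + v*(-5 + 3*v) (j(v) = v + ((-5 + 2*v) + v)*v = v + (-5 + 3*v)*v = v + v*(-5 + 3*v))
-50*Z + j(M) = -50*780 + 6*(-4 + 3*6) = -39000 + 6*(-4 + 18) = -39000 + 6*14 = -39000 + 84 = -38916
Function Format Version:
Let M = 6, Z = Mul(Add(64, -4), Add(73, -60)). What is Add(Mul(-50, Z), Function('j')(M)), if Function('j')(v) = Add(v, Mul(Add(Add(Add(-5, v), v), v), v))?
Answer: -38916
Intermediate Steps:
Z = 780 (Z = Mul(60, 13) = 780)
Function('j')(v) = Add(v, Mul(v, Add(-5, Mul(3, v)))) (Function('j')(v) = Add(v, Mul(Add(Add(-5, Mul(2, v)), v), v)) = Add(v, Mul(Add(-5, Mul(3, v)), v)) = Add(v, Mul(v, Add(-5, Mul(3, v)))))
Add(Mul(-50, Z), Function('j')(M)) = Add(Mul(-50, 780), Mul(6, Add(-4, Mul(3, 6)))) = Add(-39000, Mul(6, Add(-4, 18))) = Add(-39000, Mul(6, 14)) = Add(-39000, 84) = -38916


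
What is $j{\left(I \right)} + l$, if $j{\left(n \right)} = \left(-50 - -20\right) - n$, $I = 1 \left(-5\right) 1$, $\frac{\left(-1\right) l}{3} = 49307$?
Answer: $-147946$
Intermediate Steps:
$l = -147921$ ($l = \left(-3\right) 49307 = -147921$)
$I = -5$ ($I = \left(-5\right) 1 = -5$)
$j{\left(n \right)} = -30 - n$ ($j{\left(n \right)} = \left(-50 + 20\right) - n = -30 - n$)
$j{\left(I \right)} + l = \left(-30 - -5\right) - 147921 = \left(-30 + 5\right) - 147921 = -25 - 147921 = -147946$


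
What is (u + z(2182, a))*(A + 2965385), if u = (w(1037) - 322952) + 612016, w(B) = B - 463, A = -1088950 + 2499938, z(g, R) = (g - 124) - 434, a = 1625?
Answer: 1274671152726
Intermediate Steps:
z(g, R) = -558 + g (z(g, R) = (-124 + g) - 434 = -558 + g)
A = 1410988
w(B) = -463 + B
u = 289638 (u = ((-463 + 1037) - 322952) + 612016 = (574 - 322952) + 612016 = -322378 + 612016 = 289638)
(u + z(2182, a))*(A + 2965385) = (289638 + (-558 + 2182))*(1410988 + 2965385) = (289638 + 1624)*4376373 = 291262*4376373 = 1274671152726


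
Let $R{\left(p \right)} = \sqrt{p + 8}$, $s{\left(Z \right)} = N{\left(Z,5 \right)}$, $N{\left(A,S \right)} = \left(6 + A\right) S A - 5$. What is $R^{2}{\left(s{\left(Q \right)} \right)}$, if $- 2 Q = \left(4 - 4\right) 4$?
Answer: $3$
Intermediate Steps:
$Q = 0$ ($Q = - \frac{\left(4 - 4\right) 4}{2} = - \frac{0 \cdot 4}{2} = \left(- \frac{1}{2}\right) 0 = 0$)
$N{\left(A,S \right)} = -5 + A S \left(6 + A\right)$ ($N{\left(A,S \right)} = S \left(6 + A\right) A - 5 = A S \left(6 + A\right) - 5 = -5 + A S \left(6 + A\right)$)
$s{\left(Z \right)} = -5 + 5 Z^{2} + 30 Z$ ($s{\left(Z \right)} = -5 + 5 Z^{2} + 6 Z 5 = -5 + 5 Z^{2} + 30 Z$)
$R{\left(p \right)} = \sqrt{8 + p}$
$R^{2}{\left(s{\left(Q \right)} \right)} = \left(\sqrt{8 + \left(-5 + 5 \cdot 0^{2} + 30 \cdot 0\right)}\right)^{2} = \left(\sqrt{8 + \left(-5 + 5 \cdot 0 + 0\right)}\right)^{2} = \left(\sqrt{8 + \left(-5 + 0 + 0\right)}\right)^{2} = \left(\sqrt{8 - 5}\right)^{2} = \left(\sqrt{3}\right)^{2} = 3$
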